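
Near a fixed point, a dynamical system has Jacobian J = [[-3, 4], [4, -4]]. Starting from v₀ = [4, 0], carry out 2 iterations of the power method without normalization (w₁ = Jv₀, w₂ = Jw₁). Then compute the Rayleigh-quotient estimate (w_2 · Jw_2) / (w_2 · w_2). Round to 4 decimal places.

λ ≈ -7.5309

w1 = Jv₀ = (-12, 16)
w2 = Jw1 = (100, -112)
Jw2 = (-748, 848)
w2·Jw2 = 100·(-748) + (-112)·848 = -169776; w2·w2 = 100·100 + (-112)·(-112) = 22544
λ ≈ -169776/22544 = -7.5309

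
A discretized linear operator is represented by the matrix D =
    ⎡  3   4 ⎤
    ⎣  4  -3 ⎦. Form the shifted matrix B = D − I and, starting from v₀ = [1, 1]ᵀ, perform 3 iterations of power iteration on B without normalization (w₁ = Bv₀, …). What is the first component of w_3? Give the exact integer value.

120

B = D − I has rows (2, 4); (4, -4)
w1 = Bv₀ = (2·1 + 4·1; 4·1 + (-4)·1) = (6, 0)
w2 = Bw1 = (2·6 + 4·0; 4·6 + (-4)·0) = (12, 24)
w3 = Bw2 = (120, -48)
Requested component of w3: 120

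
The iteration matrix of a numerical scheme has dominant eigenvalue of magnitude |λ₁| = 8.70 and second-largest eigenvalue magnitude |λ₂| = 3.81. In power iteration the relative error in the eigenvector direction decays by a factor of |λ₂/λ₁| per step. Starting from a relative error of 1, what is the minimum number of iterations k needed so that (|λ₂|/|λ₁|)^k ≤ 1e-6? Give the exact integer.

17

|λ₂/λ₁| = 3.81/8.70 = 0.43793
Need k ≥ ln(1e-6) / ln(0.43793) = -13.8155 / -0.8257 ≈ 16.732
Smallest integer k satisfying the bound: 17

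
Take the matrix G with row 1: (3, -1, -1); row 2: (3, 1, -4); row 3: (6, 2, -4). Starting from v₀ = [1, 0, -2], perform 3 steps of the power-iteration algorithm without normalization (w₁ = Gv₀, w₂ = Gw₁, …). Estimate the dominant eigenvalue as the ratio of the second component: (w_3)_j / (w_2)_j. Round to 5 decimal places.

1.46667

w1 = Gv₀ = (3·1 + (-1)·0 + (-1)·(-2); 3·1 + 1·0 + (-4)·(-2); 6·1 + 2·0 + (-4)·(-2)) = (5, 11, 14)
w2 = Gw1 = (3·5 + (-1)·11 + (-1)·14; 3·5 + 1·11 + (-4)·14; 6·5 + 2·11 + (-4)·14) = (-10, -30, -4)
w3 = Gw2 = (4, -44, -104)
Ratio at component: -44 / -30 = 1.46667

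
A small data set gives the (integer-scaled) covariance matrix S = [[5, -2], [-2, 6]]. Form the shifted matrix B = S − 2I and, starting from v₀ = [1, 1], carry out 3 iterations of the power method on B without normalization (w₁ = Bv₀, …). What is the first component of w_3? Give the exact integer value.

B = S − 2I has rows (3, -2); (-2, 4)
w1 = Bv₀ = (1, 2)
w2 = Bw1 = (-1, 6)
w3 = Bw2 = (-15, 26)
Requested component of w3: -15

-15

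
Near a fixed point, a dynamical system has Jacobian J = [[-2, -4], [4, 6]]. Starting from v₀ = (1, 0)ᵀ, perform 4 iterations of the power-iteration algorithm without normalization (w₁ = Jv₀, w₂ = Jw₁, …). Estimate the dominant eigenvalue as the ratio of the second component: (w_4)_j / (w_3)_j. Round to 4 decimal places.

λ ≈ 2.6667

w1 = Jv₀ = ((-2)·1 + (-4)·0; 4·1 + 6·0) = (-2, 4)
w2 = Jw1 = ((-2)·(-2) + (-4)·4; 4·(-2) + 6·4) = (-12, 16)
w3 = Jw2 = (-40, 48)
w4 = Jw3 = (-112, 128)
Ratio at component: 128 / 48 = 2.6667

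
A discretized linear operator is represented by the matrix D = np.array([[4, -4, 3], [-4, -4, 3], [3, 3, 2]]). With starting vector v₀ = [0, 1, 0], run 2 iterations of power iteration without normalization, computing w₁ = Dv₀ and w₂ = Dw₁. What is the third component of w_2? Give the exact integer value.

-18

w1 = Dv₀ = (4·0 + (-4)·1 + 3·0; (-4)·0 + (-4)·1 + 3·0; 3·0 + 3·1 + 2·0) = (-4, -4, 3)
w2 = Dw1 = (4·(-4) + (-4)·(-4) + 3·3; (-4)·(-4) + (-4)·(-4) + 3·3; 3·(-4) + 3·(-4) + 2·3) = (9, 41, -18)
The requested component of w2 is -18.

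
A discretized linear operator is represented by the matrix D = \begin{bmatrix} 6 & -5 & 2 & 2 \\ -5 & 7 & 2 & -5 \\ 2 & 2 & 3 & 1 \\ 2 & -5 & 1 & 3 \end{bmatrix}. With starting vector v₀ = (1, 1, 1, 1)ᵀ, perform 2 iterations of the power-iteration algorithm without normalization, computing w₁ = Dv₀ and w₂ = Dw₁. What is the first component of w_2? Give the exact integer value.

w1 = Dv₀ = (6·1 + (-5)·1 + 2·1 + 2·1; (-5)·1 + 7·1 + 2·1 + (-5)·1; 2·1 + 2·1 + 3·1 + 1·1; 2·1 + (-5)·1 + 1·1 + 3·1) = (5, -1, 8, 1)
w2 = Dw1 = (6·5 + (-5)·(-1) + 2·8 + 2·1; (-5)·5 + 7·(-1) + 2·8 + (-5)·1; 2·5 + 2·(-1) + 3·8 + 1·1; 2·5 + (-5)·(-1) + 1·8 + 3·1) = (53, -21, 33, 26)
The requested component of w2 is 53.

53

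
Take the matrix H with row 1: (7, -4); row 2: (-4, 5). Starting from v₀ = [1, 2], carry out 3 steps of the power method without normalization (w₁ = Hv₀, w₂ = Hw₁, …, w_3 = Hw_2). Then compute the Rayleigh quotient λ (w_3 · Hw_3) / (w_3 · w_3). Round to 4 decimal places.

w1 = Hv₀ = (-1, 6)
w2 = Hw1 = (-31, 34)
w3 = Hw2 = (-353, 294)
Hw3 = (-3647, 2882)
w3·Hw3 = (-353)·(-3647) + 294·2882 = 2134699; w3·w3 = (-353)·(-353) + 294·294 = 211045
λ ≈ 2134699/211045 = 10.1149

10.1149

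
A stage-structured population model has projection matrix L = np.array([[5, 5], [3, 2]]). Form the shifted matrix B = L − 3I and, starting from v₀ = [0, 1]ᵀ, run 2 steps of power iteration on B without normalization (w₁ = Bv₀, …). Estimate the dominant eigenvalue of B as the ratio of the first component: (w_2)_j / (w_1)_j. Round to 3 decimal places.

μ ≈ 1.000

B = L − 3I has rows (2, 5); (3, -1)
w1 = Bv₀ = (5, -1)
w2 = Bw1 = (5, 16)
Ratio: 5/5 = 1.000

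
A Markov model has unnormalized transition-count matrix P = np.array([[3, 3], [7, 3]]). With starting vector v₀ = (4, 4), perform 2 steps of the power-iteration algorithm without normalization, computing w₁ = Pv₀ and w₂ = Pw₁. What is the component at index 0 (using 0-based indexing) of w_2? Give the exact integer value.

192

w1 = Pv₀ = (3·4 + 3·4; 7·4 + 3·4) = (24, 40)
w2 = Pw1 = (3·24 + 3·40; 7·24 + 3·40) = (192, 288)
The requested component of w2 is 192.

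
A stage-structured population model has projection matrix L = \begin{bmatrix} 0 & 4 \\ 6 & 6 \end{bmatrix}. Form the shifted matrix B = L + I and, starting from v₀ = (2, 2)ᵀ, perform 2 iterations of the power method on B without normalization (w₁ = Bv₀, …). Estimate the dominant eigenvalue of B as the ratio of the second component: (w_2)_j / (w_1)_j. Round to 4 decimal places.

μ ≈ 9.3077

B = L + I has rows (1, 4); (6, 7)
w1 = Bv₀ = (10, 26)
w2 = Bw1 = (114, 242)
Ratio: 242/26 = 9.3077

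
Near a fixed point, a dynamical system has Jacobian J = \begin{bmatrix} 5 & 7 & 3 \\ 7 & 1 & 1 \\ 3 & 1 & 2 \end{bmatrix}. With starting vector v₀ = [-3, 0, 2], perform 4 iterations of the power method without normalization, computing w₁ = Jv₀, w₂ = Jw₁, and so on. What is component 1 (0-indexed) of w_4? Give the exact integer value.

-14466

w1 = Jv₀ = (5·(-3) + 7·0 + 3·2; 7·(-3) + 1·0 + 1·2; 3·(-3) + 1·0 + 2·2) = (-9, -19, -5)
w2 = Jw1 = (5·(-9) + 7·(-19) + 3·(-5); 7·(-9) + 1·(-19) + 1·(-5); 3·(-9) + 1·(-19) + 2·(-5)) = (-193, -87, -56)
w3 = Jw2 = (-1742, -1494, -778)
w4 = Jw3 = (-21502, -14466, -8276)
The requested component of w4 is -14466.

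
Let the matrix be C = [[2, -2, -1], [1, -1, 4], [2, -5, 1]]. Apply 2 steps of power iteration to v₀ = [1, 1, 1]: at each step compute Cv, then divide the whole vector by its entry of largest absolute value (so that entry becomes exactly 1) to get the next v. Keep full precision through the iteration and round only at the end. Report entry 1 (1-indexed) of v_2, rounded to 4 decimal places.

Cv0 = (-1.00000, 4.00000, -2.00000); divide by 4.00000 → v1 = (-0.25000, 1.00000, -0.50000)
Cv1 = (-2.00000, -3.25000, -6.00000); divide by -6.00000 → v2 = (0.33333, 0.54167, 1.00000)
Requested entry of v2: -8/-24 = 0.3333

0.3333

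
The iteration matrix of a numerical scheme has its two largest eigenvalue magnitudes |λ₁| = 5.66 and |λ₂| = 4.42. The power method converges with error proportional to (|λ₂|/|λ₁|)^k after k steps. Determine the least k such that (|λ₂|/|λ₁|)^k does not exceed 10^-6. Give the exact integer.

|λ₂/λ₁| = 4.42/5.66 = 0.78092
Need k ≥ ln(10^-6) / ln(0.78092) = -13.8155 / -0.2473 ≈ 55.869
Smallest integer k satisfying the bound: 56

56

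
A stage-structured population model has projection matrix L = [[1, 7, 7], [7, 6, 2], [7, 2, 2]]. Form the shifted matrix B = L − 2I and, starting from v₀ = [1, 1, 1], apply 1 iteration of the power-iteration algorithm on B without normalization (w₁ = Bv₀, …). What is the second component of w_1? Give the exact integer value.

13

B = L − 2I has rows (-1, 7, 7); (7, 4, 2); (7, 2, 0)
w1 = Bv₀ = ((-1)·1 + 7·1 + 7·1; 7·1 + 4·1 + 2·1; 7·1 + 2·1 + 0·1) = (13, 13, 9)
Requested component of w1: 13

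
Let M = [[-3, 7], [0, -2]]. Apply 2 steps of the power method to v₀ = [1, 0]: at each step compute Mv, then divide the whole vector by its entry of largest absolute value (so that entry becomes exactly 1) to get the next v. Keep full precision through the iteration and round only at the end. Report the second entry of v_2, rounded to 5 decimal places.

Mv0 = (-3.000000, 0.000000); divide by -3.000000 → v1 = (1.000000, 0.000000)
Mv1 = (-3.000000, 0.000000); divide by -3.000000 → v2 = (1.000000, 0.000000)
Requested entry of v2: 0/9 = 0.00000

0.00000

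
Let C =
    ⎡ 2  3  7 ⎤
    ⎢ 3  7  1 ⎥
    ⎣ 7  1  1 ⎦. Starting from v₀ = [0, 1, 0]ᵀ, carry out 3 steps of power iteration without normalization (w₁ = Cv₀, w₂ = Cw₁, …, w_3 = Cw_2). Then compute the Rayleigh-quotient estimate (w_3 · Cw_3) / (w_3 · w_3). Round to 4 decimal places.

10.6829

w1 = Cv₀ = (3, 7, 1)
w2 = Cw1 = (34, 59, 29)
w3 = Cw2 = (448, 544, 326)
Cw3 = (4810, 5478, 4006)
w3·Cw3 = 448·4810 + 544·5478 + 326·4006 = 6440868; w3·w3 = 448·448 + 544·544 + 326·326 = 602916
λ ≈ 6440868/602916 = 10.6829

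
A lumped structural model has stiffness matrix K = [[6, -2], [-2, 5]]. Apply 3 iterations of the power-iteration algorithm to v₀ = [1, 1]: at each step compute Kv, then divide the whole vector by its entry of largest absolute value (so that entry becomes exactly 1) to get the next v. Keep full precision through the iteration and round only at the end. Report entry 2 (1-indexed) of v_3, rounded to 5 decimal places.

-0.01064

Kv0 = (4.000000, 3.000000); divide by 4.000000 → v1 = (1.000000, 0.750000)
Kv1 = (4.500000, 1.750000); divide by 4.500000 → v2 = (1.000000, 0.388889)
Kv2 = (5.222222, -0.055556); divide by 5.222222 → v3 = (1.000000, -0.010638)
Requested entry of v3: -1/94 = -0.01064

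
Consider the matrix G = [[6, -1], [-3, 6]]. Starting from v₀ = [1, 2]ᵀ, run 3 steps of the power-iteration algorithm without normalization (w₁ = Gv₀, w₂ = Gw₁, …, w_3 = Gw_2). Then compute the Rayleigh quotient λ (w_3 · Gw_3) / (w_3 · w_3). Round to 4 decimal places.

w1 = Gv₀ = (6·1 + (-1)·2; (-3)·1 + 6·2) = (4, 9)
w2 = Gw1 = (6·4 + (-1)·9; (-3)·4 + 6·9) = (15, 42)
w3 = Gw2 = (48, 207)
Gw3 = (81, 1098)
w3·Gw3 = 48·81 + 207·1098 = 231174; w3·w3 = 48·48 + 207·207 = 45153
λ ≈ 231174/45153 = 5.1198

5.1198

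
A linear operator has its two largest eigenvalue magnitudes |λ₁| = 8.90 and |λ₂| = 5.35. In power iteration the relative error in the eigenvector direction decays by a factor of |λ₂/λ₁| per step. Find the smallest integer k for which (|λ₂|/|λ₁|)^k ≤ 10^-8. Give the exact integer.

|λ₂/λ₁| = 5.35/8.90 = 0.60112
Need k ≥ ln(10^-8) / ln(0.60112) = -18.4207 / -0.5090 ≈ 36.193
Smallest integer k satisfying the bound: 37

37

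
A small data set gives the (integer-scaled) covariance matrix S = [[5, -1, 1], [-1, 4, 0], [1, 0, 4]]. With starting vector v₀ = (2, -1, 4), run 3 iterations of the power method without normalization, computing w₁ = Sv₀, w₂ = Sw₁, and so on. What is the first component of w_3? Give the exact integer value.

621

w1 = Sv₀ = (5·2 + (-1)·(-1) + 1·4; (-1)·2 + 4·(-1) + 0·4; 1·2 + 0·(-1) + 4·4) = (15, -6, 18)
w2 = Sw1 = (5·15 + (-1)·(-6) + 1·18; (-1)·15 + 4·(-6) + 0·18; 1·15 + 0·(-6) + 4·18) = (99, -39, 87)
w3 = Sw2 = (621, -255, 447)
The requested component of w3 is 621.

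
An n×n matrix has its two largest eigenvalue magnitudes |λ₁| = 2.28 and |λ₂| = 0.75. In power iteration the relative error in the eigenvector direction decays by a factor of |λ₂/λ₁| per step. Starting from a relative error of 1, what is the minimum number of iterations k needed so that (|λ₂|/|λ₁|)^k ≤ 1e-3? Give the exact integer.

7

|λ₂/λ₁| = 0.75/2.28 = 0.32895
Need k ≥ ln(1e-3) / ln(0.32895) = -6.9078 / -1.1119 ≈ 6.213
Smallest integer k satisfying the bound: 7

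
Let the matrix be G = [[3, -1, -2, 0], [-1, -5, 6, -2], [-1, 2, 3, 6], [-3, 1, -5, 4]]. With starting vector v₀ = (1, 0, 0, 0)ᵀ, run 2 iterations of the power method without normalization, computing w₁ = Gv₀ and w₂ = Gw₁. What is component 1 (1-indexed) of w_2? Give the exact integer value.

w1 = Gv₀ = (3·1 + (-1)·0 + (-2)·0 + 0·0; (-1)·1 + (-5)·0 + 6·0 + (-2)·0; (-1)·1 + 2·0 + 3·0 + 6·0; (-3)·1 + 1·0 + (-5)·0 + 4·0) = (3, -1, -1, -3)
w2 = Gw1 = (3·3 + (-1)·(-1) + (-2)·(-1) + 0·(-3); (-1)·3 + (-5)·(-1) + 6·(-1) + (-2)·(-3); (-1)·3 + 2·(-1) + 3·(-1) + 6·(-3); (-3)·3 + 1·(-1) + (-5)·(-1) + 4·(-3)) = (12, 2, -26, -17)
The requested component of w2 is 12.

12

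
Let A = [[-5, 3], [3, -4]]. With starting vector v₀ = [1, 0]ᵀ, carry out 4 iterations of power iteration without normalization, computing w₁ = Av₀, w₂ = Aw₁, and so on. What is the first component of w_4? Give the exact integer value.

w1 = Av₀ = ((-5)·1 + 3·0; 3·1 + (-4)·0) = (-5, 3)
w2 = Aw1 = ((-5)·(-5) + 3·3; 3·(-5) + (-4)·3) = (34, -27)
w3 = Aw2 = (-251, 210)
w4 = Aw3 = (1885, -1593)
The requested component of w4 is 1885.

1885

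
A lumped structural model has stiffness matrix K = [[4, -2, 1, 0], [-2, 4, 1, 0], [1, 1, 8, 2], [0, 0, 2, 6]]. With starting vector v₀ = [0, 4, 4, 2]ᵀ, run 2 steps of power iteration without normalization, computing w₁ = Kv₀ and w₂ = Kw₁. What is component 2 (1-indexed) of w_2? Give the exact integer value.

128

w1 = Kv₀ = (-4, 20, 40, 20)
w2 = Kw1 = (-16, 128, 376, 200)
The requested component of w2 is 128.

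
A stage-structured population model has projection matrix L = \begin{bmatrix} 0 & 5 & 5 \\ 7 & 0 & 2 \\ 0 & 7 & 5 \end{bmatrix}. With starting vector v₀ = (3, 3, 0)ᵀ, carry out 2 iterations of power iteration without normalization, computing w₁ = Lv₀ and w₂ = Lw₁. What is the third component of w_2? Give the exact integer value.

w1 = Lv₀ = (0·3 + 5·3 + 5·0; 7·3 + 0·3 + 2·0; 0·3 + 7·3 + 5·0) = (15, 21, 21)
w2 = Lw1 = (0·15 + 5·21 + 5·21; 7·15 + 0·21 + 2·21; 0·15 + 7·21 + 5·21) = (210, 147, 252)
The requested component of w2 is 252.

252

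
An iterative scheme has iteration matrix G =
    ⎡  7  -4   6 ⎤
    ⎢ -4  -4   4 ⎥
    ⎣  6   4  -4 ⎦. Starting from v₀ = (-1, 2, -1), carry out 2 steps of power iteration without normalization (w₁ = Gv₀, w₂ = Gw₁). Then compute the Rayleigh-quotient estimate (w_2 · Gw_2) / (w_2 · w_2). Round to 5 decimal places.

λ ≈ -1.86607

w1 = Gv₀ = (7·(-1) + (-4)·2 + 6·(-1); (-4)·(-1) + (-4)·2 + 4·(-1); 6·(-1) + 4·2 + (-4)·(-1)) = (-21, -8, 6)
w2 = Gw1 = (7·(-21) + (-4)·(-8) + 6·6; (-4)·(-21) + (-4)·(-8) + 4·6; 6·(-21) + 4·(-8) + (-4)·6) = (-79, 140, -182)
Gw2 = (-2205, -972, 814)
w2·Gw2 = (-79)·(-2205) + 140·(-972) + (-182)·814 = -110033; w2·w2 = (-79)·(-79) + 140·140 + (-182)·(-182) = 58965
λ ≈ -110033/58965 = -1.86607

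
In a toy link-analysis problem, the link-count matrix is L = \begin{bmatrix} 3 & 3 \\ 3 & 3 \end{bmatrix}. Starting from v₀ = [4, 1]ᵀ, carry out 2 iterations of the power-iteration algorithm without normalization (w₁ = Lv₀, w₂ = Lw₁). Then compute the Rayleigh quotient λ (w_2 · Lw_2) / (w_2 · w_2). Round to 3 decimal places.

6.000

w1 = Lv₀ = (3·4 + 3·1; 3·4 + 3·1) = (15, 15)
w2 = Lw1 = (3·15 + 3·15; 3·15 + 3·15) = (90, 90)
Lw2 = (540, 540)
w2·Lw2 = 90·540 + 90·540 = 97200; w2·w2 = 90·90 + 90·90 = 16200
λ ≈ 97200/16200 = 6.000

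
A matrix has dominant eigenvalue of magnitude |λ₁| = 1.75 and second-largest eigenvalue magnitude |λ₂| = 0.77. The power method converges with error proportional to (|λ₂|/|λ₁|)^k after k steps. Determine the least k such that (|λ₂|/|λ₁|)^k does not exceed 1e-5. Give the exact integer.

15

|λ₂/λ₁| = 0.77/1.75 = 0.44000
Need k ≥ ln(1e-5) / ln(0.44000) = -11.5129 / -0.8210 ≈ 14.023
Smallest integer k satisfying the bound: 15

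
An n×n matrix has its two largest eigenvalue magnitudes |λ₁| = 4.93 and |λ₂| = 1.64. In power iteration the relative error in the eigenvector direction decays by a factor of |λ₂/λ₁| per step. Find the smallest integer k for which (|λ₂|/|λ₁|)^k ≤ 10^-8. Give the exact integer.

|λ₂/λ₁| = 1.64/4.93 = 0.33266
Need k ≥ ln(10^-8) / ln(0.33266) = -18.4207 / -1.1006 ≈ 16.736
Smallest integer k satisfying the bound: 17

17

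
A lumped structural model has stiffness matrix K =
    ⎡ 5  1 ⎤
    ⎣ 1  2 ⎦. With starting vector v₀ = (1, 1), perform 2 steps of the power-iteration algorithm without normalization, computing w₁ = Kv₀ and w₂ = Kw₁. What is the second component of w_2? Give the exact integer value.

12

w1 = Kv₀ = (5·1 + 1·1; 1·1 + 2·1) = (6, 3)
w2 = Kw1 = (5·6 + 1·3; 1·6 + 2·3) = (33, 12)
The requested component of w2 is 12.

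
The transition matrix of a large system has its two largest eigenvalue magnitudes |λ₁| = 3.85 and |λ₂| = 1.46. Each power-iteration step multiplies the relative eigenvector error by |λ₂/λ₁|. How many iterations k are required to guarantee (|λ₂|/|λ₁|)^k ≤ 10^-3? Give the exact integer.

|λ₂/λ₁| = 1.46/3.85 = 0.37922
Need k ≥ ln(10^-3) / ln(0.37922) = -6.9078 / -0.9696 ≈ 7.124
Smallest integer k satisfying the bound: 8

8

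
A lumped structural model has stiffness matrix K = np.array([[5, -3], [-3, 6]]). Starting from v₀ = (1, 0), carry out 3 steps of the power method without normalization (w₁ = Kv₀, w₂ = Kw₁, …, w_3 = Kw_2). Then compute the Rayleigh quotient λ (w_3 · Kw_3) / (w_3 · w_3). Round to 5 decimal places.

w1 = Kv₀ = (5·1 + (-3)·0; (-3)·1 + 6·0) = (5, -3)
w2 = Kw1 = (5·5 + (-3)·(-3); (-3)·5 + 6·(-3)) = (34, -33)
w3 = Kw2 = (269, -300)
Kw3 = (2245, -2607)
w3·Kw3 = 269·2245 + (-300)·(-2607) = 1386005; w3·w3 = 269·269 + (-300)·(-300) = 162361
λ ≈ 1386005/162361 = 8.53656

8.53656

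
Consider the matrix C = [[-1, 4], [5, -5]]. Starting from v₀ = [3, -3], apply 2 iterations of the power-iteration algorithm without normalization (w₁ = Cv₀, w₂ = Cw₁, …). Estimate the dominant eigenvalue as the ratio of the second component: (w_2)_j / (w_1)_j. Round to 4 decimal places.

-7.5000

w1 = Cv₀ = (-15, 30)
w2 = Cw1 = (135, -225)
Ratio at component: -225 / 30 = -7.5000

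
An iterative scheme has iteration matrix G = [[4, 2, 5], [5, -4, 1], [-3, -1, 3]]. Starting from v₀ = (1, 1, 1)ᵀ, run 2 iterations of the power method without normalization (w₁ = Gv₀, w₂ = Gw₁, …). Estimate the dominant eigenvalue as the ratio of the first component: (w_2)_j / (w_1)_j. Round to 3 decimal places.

w1 = Gv₀ = (4·1 + 2·1 + 5·1; 5·1 + (-4)·1 + 1·1; (-3)·1 + (-1)·1 + 3·1) = (11, 2, -1)
w2 = Gw1 = (4·11 + 2·2 + 5·(-1); 5·11 + (-4)·2 + 1·(-1); (-3)·11 + (-1)·2 + 3·(-1)) = (43, 46, -38)
Ratio at component: 43 / 11 = 3.909

λ ≈ 3.909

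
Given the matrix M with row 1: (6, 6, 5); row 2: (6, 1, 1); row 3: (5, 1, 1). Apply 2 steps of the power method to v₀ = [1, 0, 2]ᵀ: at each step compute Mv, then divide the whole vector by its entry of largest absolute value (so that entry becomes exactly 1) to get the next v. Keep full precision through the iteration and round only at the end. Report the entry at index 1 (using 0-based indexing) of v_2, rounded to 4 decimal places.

0.6201

Mv0 = (16.00000, 8.00000, 7.00000); divide by 16.00000 → v1 = (1.00000, 0.50000, 0.43750)
Mv1 = (11.18750, 6.93750, 5.93750); divide by 11.18750 → v2 = (1.00000, 0.62011, 0.53073)
Requested entry of v2: 111/179 = 0.6201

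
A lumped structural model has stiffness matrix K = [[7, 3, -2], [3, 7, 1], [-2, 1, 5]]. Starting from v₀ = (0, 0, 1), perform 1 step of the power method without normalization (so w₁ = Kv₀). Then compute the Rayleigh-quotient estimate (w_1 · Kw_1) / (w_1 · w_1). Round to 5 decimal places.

w1 = Kv₀ = (7·0 + 3·0 + (-2)·1; 3·0 + 7·0 + 1·1; (-2)·0 + 1·0 + 5·1) = (-2, 1, 5)
Kw1 = (-21, 6, 30)
w1·Kw1 = (-2)·(-21) + 1·6 + 5·30 = 198; w1·w1 = (-2)·(-2) + 1·1 + 5·5 = 30
λ ≈ 198/30 = 6.60000

λ ≈ 6.60000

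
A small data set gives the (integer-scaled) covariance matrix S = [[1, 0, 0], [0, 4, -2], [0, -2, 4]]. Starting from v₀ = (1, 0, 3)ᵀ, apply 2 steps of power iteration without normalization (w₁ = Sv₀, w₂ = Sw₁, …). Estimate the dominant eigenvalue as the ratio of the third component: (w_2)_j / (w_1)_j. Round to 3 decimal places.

5.000

w1 = Sv₀ = (1, -6, 12)
w2 = Sw1 = (1, -48, 60)
Ratio at component: 60 / 12 = 5.000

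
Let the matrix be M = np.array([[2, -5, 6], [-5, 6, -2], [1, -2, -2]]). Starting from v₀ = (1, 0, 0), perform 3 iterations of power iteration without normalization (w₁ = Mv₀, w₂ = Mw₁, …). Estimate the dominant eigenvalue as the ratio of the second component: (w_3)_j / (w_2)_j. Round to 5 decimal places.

w1 = Mv₀ = (2·1 + (-5)·0 + 6·0; (-5)·1 + 6·0 + (-2)·0; 1·1 + (-2)·0 + (-2)·0) = (2, -5, 1)
w2 = Mw1 = (2·2 + (-5)·(-5) + 6·1; (-5)·2 + 6·(-5) + (-2)·1; 1·2 + (-2)·(-5) + (-2)·1) = (35, -42, 10)
w3 = Mw2 = (340, -447, 99)
Ratio at component: -447 / -42 = 10.64286

λ ≈ 10.64286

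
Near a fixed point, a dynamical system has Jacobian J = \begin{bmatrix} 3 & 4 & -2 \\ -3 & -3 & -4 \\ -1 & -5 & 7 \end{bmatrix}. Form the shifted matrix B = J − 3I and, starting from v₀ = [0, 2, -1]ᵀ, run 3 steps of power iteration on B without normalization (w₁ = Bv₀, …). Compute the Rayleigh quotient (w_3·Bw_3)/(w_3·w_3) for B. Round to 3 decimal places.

B = J − 3I has rows (0, 4, -2); (-3, -6, -4); (-1, -5, 4)
w1 = Bv₀ = (0·0 + 4·2 + (-2)·(-1); (-3)·0 + (-6)·2 + (-4)·(-1); (-1)·0 + (-5)·2 + 4·(-1)) = (10, -8, -14)
w2 = Bw1 = (0·10 + 4·(-8) + (-2)·(-14); (-3)·10 + (-6)·(-8) + (-4)·(-14); (-1)·10 + (-5)·(-8) + 4·(-14)) = (-4, 74, -26)
w3 = Bw2 = (348, -328, -470)
Bw3 = (-372, 2804, -588)
w3·Bw3 = -772808; w3·w3 = 449588; μ ≈ -772808/449588 = -1.719

μ ≈ -1.719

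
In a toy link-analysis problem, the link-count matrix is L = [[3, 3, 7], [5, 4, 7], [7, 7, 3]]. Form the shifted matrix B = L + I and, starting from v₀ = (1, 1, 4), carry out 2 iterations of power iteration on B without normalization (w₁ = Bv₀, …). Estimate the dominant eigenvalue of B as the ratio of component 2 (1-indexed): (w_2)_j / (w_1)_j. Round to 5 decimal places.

15.13158

B = L + I has rows (4, 3, 7); (5, 5, 7); (7, 7, 4)
w1 = Bv₀ = (35, 38, 30)
w2 = Bw1 = (464, 575, 631)
Ratio: 575/38 = 15.13158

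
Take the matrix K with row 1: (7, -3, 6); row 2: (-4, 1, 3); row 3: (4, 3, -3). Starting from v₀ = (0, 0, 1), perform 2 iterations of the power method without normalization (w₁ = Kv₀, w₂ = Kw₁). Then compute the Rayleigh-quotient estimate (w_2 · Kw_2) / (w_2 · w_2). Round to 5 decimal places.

λ ≈ -0.32087

w1 = Kv₀ = (6, 3, -3)
w2 = Kw1 = (15, -30, 42)
Kw2 = (447, 36, -156)
w2·Kw2 = 15·447 + (-30)·36 + 42·(-156) = -927; w2·w2 = 15·15 + (-30)·(-30) + 42·42 = 2889
λ ≈ -927/2889 = -0.32087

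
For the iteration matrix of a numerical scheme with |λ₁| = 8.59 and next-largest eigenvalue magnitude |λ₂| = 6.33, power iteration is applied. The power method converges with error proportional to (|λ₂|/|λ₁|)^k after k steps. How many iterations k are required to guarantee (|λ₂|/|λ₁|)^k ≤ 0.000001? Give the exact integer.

|λ₂/λ₁| = 6.33/8.59 = 0.73690
Need k ≥ ln(0.000001) / ln(0.73690) = -13.8155 / -0.3053 ≈ 45.252
Smallest integer k satisfying the bound: 46

46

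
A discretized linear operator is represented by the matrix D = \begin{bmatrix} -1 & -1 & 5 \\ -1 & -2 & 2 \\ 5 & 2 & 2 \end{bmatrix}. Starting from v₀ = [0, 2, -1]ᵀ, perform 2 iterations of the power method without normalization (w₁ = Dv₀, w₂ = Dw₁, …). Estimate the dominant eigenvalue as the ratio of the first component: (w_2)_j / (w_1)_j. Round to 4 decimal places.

λ ≈ -3.2857

w1 = Dv₀ = ((-1)·0 + (-1)·2 + 5·(-1); (-1)·0 + (-2)·2 + 2·(-1); 5·0 + 2·2 + 2·(-1)) = (-7, -6, 2)
w2 = Dw1 = ((-1)·(-7) + (-1)·(-6) + 5·2; (-1)·(-7) + (-2)·(-6) + 2·2; 5·(-7) + 2·(-6) + 2·2) = (23, 23, -43)
Ratio at component: 23 / -7 = -3.2857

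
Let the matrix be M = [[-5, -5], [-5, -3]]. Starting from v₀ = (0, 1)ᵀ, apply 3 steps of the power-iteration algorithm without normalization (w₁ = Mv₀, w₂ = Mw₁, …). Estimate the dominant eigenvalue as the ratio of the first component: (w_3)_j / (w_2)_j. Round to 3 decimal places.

λ ≈ -9.250

w1 = Mv₀ = ((-5)·0 + (-5)·1; (-5)·0 + (-3)·1) = (-5, -3)
w2 = Mw1 = ((-5)·(-5) + (-5)·(-3); (-5)·(-5) + (-3)·(-3)) = (40, 34)
w3 = Mw2 = (-370, -302)
Ratio at component: -370 / 40 = -9.250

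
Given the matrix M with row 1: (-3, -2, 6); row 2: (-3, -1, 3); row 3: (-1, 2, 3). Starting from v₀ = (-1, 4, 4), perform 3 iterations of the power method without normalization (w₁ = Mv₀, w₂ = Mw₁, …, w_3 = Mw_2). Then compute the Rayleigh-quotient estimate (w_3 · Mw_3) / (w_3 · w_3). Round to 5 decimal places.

w1 = Mv₀ = ((-3)·(-1) + (-2)·4 + 6·4; (-3)·(-1) + (-1)·4 + 3·4; (-1)·(-1) + 2·4 + 3·4) = (19, 11, 21)
w2 = Mw1 = ((-3)·19 + (-2)·11 + 6·21; (-3)·19 + (-1)·11 + 3·21; (-1)·19 + 2·11 + 3·21) = (47, -5, 66)
w3 = Mw2 = (265, 62, 141)
Mw3 = (-73, -434, 282)
w3·Mw3 = 265·(-73) + 62·(-434) + 141·282 = -6491; w3·w3 = 265·265 + 62·62 + 141·141 = 93950
λ ≈ -6491/93950 = -0.06909

-0.06909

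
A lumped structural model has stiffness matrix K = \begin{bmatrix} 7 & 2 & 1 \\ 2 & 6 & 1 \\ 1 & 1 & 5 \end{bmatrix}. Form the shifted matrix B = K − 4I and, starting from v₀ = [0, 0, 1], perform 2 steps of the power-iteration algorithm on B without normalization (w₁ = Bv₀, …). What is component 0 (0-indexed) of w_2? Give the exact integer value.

6

B = K − 4I has rows (3, 2, 1); (2, 2, 1); (1, 1, 1)
w1 = Bv₀ = (3·0 + 2·0 + 1·1; 2·0 + 2·0 + 1·1; 1·0 + 1·0 + 1·1) = (1, 1, 1)
w2 = Bw1 = (3·1 + 2·1 + 1·1; 2·1 + 2·1 + 1·1; 1·1 + 1·1 + 1·1) = (6, 5, 3)
Requested component of w2: 6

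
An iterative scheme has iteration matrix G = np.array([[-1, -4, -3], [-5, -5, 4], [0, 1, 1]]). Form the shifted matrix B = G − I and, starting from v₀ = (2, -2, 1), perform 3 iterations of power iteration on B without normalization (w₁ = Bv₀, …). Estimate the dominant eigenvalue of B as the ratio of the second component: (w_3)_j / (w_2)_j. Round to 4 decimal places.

B = G − I has rows (-2, -4, -3); (-5, -6, 4); (0, 1, 0)
w1 = Bv₀ = (1, 6, -2)
w2 = Bw1 = (-20, -49, 6)
w3 = Bw2 = (218, 418, -49)
Ratio: 418/-49 = -8.5306

μ ≈ -8.5306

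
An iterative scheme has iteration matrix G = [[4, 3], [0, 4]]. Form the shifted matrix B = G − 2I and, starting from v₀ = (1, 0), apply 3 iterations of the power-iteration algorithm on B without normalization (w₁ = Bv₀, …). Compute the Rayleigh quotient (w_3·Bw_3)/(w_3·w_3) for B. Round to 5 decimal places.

B = G − 2I has rows (2, 3); (0, 2)
w1 = Bv₀ = (2·1 + 3·0; 0·1 + 2·0) = (2, 0)
w2 = Bw1 = (2·2 + 3·0; 0·2 + 2·0) = (4, 0)
w3 = Bw2 = (8, 0)
Bw3 = (16, 0)
w3·Bw3 = 128; w3·w3 = 64; μ ≈ 128/64 = 2.00000

μ ≈ 2.00000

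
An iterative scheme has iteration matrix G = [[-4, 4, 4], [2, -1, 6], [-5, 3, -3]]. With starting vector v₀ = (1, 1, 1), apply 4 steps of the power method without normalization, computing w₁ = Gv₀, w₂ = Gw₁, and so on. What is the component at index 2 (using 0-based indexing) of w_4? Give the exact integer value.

w1 = Gv₀ = ((-4)·1 + 4·1 + 4·1; 2·1 + (-1)·1 + 6·1; (-5)·1 + 3·1 + (-3)·1) = (4, 7, -5)
w2 = Gw1 = ((-4)·4 + 4·7 + 4·(-5); 2·4 + (-1)·7 + 6·(-5); (-5)·4 + 3·7 + (-3)·(-5)) = (-8, -29, 16)
w3 = Gw2 = (-20, 109, -95)
w4 = Gw3 = (136, -719, 712)
The requested component of w4 is 712.

712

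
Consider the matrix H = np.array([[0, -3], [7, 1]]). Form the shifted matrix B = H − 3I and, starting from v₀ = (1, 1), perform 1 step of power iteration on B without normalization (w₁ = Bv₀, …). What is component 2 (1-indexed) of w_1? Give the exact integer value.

B = H − 3I has rows (-3, -3); (7, -2)
w1 = Bv₀ = ((-3)·1 + (-3)·1; 7·1 + (-2)·1) = (-6, 5)
Requested component of w1: 5

5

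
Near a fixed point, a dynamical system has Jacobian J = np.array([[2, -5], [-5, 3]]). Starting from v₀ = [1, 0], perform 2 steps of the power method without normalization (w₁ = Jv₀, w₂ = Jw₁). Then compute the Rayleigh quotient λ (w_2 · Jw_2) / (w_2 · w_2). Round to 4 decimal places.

λ ≈ 7.3718

w1 = Jv₀ = (2·1 + (-5)·0; (-5)·1 + 3·0) = (2, -5)
w2 = Jw1 = (2·2 + (-5)·(-5); (-5)·2 + 3·(-5)) = (29, -25)
Jw2 = (183, -220)
w2·Jw2 = 29·183 + (-25)·(-220) = 10807; w2·w2 = 29·29 + (-25)·(-25) = 1466
λ ≈ 10807/1466 = 7.3718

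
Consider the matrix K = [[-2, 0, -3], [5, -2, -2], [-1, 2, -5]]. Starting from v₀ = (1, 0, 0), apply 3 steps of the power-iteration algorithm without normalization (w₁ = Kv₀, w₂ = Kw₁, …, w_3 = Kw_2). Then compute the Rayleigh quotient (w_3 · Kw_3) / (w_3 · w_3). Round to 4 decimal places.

λ ≈ -6.2978

w1 = Kv₀ = ((-2)·1 + 0·0 + (-3)·0; 5·1 + (-2)·0 + (-2)·0; (-1)·1 + 2·0 + (-5)·0) = (-2, 5, -1)
w2 = Kw1 = ((-2)·(-2) + 0·5 + (-3)·(-1); 5·(-2) + (-2)·5 + (-2)·(-1); (-1)·(-2) + 2·5 + (-5)·(-1)) = (7, -18, 17)
w3 = Kw2 = (-65, 37, -128)
Kw3 = (514, -143, 779)
w3·Kw3 = (-65)·514 + 37·(-143) + (-128)·779 = -138413; w3·w3 = (-65)·(-65) + 37·37 + (-128)·(-128) = 21978
λ ≈ -138413/21978 = -6.2978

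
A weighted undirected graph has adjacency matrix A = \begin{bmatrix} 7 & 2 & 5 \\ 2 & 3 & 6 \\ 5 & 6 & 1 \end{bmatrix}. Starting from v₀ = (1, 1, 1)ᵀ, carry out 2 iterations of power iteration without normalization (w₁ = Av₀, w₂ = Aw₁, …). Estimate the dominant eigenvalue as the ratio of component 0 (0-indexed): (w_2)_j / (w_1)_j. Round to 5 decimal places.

w1 = Av₀ = (7·1 + 2·1 + 5·1; 2·1 + 3·1 + 6·1; 5·1 + 6·1 + 1·1) = (14, 11, 12)
w2 = Aw1 = (7·14 + 2·11 + 5·12; 2·14 + 3·11 + 6·12; 5·14 + 6·11 + 1·12) = (180, 133, 148)
Ratio at component: 180 / 14 = 12.85714

12.85714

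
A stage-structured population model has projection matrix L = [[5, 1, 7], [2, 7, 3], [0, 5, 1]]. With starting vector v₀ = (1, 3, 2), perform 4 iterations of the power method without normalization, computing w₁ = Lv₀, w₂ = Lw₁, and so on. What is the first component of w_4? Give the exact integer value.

28262

w1 = Lv₀ = (5·1 + 1·3 + 7·2; 2·1 + 7·3 + 3·2; 0·1 + 5·3 + 1·2) = (22, 29, 17)
w2 = Lw1 = (5·22 + 1·29 + 7·17; 2·22 + 7·29 + 3·17; 0·22 + 5·29 + 1·17) = (258, 298, 162)
w3 = Lw2 = (2722, 3088, 1652)
w4 = Lw3 = (28262, 32016, 17092)
The requested component of w4 is 28262.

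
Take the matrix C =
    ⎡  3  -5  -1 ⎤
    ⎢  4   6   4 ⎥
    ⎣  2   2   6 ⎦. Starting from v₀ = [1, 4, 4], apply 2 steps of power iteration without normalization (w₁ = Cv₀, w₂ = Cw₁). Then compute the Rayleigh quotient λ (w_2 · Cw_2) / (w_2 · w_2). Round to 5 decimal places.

w1 = Cv₀ = (-21, 44, 34)
w2 = Cw1 = (-317, 316, 250)
Cw2 = (-2781, 1628, 1498)
w2·Cw2 = (-317)·(-2781) + 316·1628 + 250·1498 = 1770525; w2·w2 = (-317)·(-317) + 316·316 + 250·250 = 262845
λ ≈ 1770525/262845 = 6.73600

λ ≈ 6.73600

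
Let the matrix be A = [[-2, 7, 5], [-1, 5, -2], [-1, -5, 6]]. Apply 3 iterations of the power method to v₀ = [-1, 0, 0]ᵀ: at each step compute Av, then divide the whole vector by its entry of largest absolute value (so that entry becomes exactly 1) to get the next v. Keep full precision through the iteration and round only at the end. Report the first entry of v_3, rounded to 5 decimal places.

0.73684

Av0 = (2.000000, 1.000000, 1.000000); divide by 2.000000 → v1 = (1.000000, 0.500000, 0.500000)
Av1 = (4.000000, 0.500000, -0.500000); divide by 4.000000 → v2 = (1.000000, 0.125000, -0.125000)
Av2 = (-1.750000, -0.125000, -2.375000); divide by -2.375000 → v3 = (0.736842, 0.052632, 1.000000)
Requested entry of v3: -14/-19 = 0.73684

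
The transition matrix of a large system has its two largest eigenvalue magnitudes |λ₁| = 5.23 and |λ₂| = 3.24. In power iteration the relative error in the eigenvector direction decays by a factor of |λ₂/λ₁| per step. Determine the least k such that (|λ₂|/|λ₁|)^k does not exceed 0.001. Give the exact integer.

15

|λ₂/λ₁| = 3.24/5.23 = 0.61950
Need k ≥ ln(0.001) / ln(0.61950) = -6.9078 / -0.4788 ≈ 14.426
Smallest integer k satisfying the bound: 15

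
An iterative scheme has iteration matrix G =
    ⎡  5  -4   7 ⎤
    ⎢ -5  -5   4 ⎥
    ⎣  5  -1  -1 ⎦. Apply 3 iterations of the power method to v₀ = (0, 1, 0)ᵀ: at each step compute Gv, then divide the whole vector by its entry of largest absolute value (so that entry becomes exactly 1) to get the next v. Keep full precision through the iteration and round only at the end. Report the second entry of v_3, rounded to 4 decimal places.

Gv0 = (-4.00000, -5.00000, -1.00000); divide by -5.00000 → v1 = (0.80000, 1.00000, 0.20000)
Gv1 = (1.40000, -8.20000, 2.80000); divide by -8.20000 → v2 = (-0.17073, 1.00000, -0.34146)
Gv2 = (-7.24390, -5.51220, -1.51220); divide by -7.24390 → v3 = (1.00000, 0.76094, 0.20875)
Requested entry of v3: -226/-297 = 0.7609

0.7609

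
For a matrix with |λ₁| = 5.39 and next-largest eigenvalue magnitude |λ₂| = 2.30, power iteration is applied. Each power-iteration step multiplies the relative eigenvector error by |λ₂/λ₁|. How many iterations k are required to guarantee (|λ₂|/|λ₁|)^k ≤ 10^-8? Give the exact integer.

22

|λ₂/λ₁| = 2.30/5.39 = 0.42672
Need k ≥ ln(10^-8) / ln(0.42672) = -18.4207 / -0.8516 ≈ 21.630
Smallest integer k satisfying the bound: 22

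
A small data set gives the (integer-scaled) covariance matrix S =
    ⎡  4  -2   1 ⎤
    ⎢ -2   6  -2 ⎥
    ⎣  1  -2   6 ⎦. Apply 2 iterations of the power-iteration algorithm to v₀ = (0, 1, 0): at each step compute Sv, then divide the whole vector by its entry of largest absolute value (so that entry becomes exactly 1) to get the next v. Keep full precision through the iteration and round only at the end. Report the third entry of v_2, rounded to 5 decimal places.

-0.59091

Sv0 = (-2.000000, 6.000000, -2.000000); divide by 6.000000 → v1 = (-0.333333, 1.000000, -0.333333)
Sv1 = (-3.666667, 7.333333, -4.333333); divide by 7.333333 → v2 = (-0.500000, 1.000000, -0.590909)
Requested entry of v2: -26/44 = -0.59091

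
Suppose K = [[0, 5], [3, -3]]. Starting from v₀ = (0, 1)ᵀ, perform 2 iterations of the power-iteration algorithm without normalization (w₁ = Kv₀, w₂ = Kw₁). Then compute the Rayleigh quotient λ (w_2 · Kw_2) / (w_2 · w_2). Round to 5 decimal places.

w1 = Kv₀ = (5, -3)
w2 = Kw1 = (-15, 24)
Kw2 = (120, -117)
w2·Kw2 = (-15)·120 + 24·(-117) = -4608; w2·w2 = (-15)·(-15) + 24·24 = 801
λ ≈ -4608/801 = -5.75281

λ ≈ -5.75281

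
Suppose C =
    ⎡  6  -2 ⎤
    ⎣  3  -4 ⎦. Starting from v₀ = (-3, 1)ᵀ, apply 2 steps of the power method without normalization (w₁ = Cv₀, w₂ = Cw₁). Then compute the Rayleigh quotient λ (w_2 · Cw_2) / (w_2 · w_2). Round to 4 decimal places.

w1 = Cv₀ = (6·(-3) + (-2)·1; 3·(-3) + (-4)·1) = (-20, -13)
w2 = Cw1 = (6·(-20) + (-2)·(-13); 3·(-20) + (-4)·(-13)) = (-94, -8)
Cw2 = (-548, -250)
w2·Cw2 = (-94)·(-548) + (-8)·(-250) = 53512; w2·w2 = (-94)·(-94) + (-8)·(-8) = 8900
λ ≈ 53512/8900 = 6.0126

λ ≈ 6.0126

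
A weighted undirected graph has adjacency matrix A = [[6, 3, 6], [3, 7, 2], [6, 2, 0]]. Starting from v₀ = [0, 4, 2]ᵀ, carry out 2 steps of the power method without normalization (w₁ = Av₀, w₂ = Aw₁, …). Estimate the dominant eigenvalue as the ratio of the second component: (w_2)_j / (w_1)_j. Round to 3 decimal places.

w1 = Av₀ = (6·0 + 3·4 + 6·2; 3·0 + 7·4 + 2·2; 6·0 + 2·4 + 0·2) = (24, 32, 8)
w2 = Aw1 = (6·24 + 3·32 + 6·8; 3·24 + 7·32 + 2·8; 6·24 + 2·32 + 0·8) = (288, 312, 208)
Ratio at component: 312 / 32 = 9.750

λ ≈ 9.750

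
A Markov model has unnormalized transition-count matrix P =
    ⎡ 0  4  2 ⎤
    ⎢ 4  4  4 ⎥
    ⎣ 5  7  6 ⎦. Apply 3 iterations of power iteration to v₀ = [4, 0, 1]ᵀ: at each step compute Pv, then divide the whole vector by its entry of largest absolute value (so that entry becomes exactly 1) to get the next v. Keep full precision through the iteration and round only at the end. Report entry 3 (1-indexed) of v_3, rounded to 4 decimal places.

Pv0 = (2.00000, 20.00000, 26.00000); divide by 26.00000 → v1 = (0.07692, 0.76923, 1.00000)
Pv1 = (5.07692, 7.38462, 11.76923); divide by 11.76923 → v2 = (0.43137, 0.62745, 1.00000)
Pv2 = (4.50980, 8.23529, 12.54902); divide by 12.54902 → v3 = (0.35938, 0.65625, 1.00000)
Requested entry of v3: 3840/3840 = 1.0000

1.0000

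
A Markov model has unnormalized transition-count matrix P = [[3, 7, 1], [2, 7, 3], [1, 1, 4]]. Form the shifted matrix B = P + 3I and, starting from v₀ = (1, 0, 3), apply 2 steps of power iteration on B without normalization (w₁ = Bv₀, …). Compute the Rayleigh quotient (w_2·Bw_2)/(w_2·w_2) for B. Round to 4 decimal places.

B = P + 3I has rows (6, 7, 1); (2, 10, 3); (1, 1, 7)
w1 = Bv₀ = (6·1 + 7·0 + 1·3; 2·1 + 10·0 + 3·3; 1·1 + 1·0 + 7·3) = (9, 11, 22)
w2 = Bw1 = (6·9 + 7·11 + 1·22; 2·9 + 10·11 + 3·22; 1·9 + 1·11 + 7·22) = (153, 194, 174)
Bw2 = (2450, 2768, 1565)
w2·Bw2 = 1184152; w2·w2 = 91321; μ ≈ 1184152/91321 = 12.9669

μ ≈ 12.9669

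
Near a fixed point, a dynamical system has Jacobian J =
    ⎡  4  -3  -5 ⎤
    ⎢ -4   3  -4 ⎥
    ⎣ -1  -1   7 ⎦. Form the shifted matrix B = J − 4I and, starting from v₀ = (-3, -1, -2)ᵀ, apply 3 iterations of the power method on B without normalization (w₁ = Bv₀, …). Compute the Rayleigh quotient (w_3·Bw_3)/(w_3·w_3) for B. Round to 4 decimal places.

B = J − 4I has rows (0, -3, -5); (-4, -1, -4); (-1, -1, 3)
w1 = Bv₀ = (13, 21, -2)
w2 = Bw1 = (-53, -65, -40)
w3 = Bw2 = (395, 437, -2)
Bw3 = (-1301, -2009, -838)
w3·Bw3 = -1390152; w3·w3 = 346998; μ ≈ -1390152/346998 = -4.0062

μ ≈ -4.0062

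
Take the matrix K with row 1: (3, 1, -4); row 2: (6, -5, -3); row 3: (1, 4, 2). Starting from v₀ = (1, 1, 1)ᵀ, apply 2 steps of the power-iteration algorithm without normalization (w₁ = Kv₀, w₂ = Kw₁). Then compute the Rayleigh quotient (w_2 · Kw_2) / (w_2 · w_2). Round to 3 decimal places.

4.684

w1 = Kv₀ = (3·1 + 1·1 + (-4)·1; 6·1 + (-5)·1 + (-3)·1; 1·1 + 4·1 + 2·1) = (0, -2, 7)
w2 = Kw1 = (3·0 + 1·(-2) + (-4)·7; 6·0 + (-5)·(-2) + (-3)·7; 1·0 + 4·(-2) + 2·7) = (-30, -11, 6)
Kw2 = (-125, -143, -62)
w2·Kw2 = (-30)·(-125) + (-11)·(-143) + 6·(-62) = 4951; w2·w2 = (-30)·(-30) + (-11)·(-11) + 6·6 = 1057
λ ≈ 4951/1057 = 4.684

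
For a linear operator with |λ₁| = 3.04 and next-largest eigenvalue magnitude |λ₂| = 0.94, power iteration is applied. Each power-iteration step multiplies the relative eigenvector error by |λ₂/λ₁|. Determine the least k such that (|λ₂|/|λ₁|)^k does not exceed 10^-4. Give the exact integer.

|λ₂/λ₁| = 0.94/3.04 = 0.30921
Need k ≥ ln(10^-4) / ln(0.30921) = -9.2103 / -1.1737 ≈ 7.847
Smallest integer k satisfying the bound: 8

8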